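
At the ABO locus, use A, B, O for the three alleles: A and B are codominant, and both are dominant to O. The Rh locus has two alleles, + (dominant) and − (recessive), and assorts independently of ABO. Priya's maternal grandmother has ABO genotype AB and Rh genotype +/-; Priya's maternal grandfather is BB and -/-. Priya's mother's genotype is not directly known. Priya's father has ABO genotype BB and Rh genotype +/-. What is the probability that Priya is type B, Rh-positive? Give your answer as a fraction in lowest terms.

Priya's mother's ABO genotype from AB × BB: 1/2 AB, 1/2 BB.
Crossing each possibility with the father BB and summing P(type B): 1/2·1/2 + 1/2·1 = 3/4.
Similarly for Rh via the mother's Rh distribution: P(Rh+) = 5/8.
Independent loci: 3/4 × 5/8 = 15/32.

15/32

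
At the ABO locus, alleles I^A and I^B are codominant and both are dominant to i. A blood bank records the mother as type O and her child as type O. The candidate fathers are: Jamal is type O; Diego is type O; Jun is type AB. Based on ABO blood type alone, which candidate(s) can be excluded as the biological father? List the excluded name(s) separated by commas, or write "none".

Jun

A candidate is excluded only if no genotype consistent with his phenotype could produce a type O child with a type O mother.
Jun (type AB): no genotype consistent with that phenotype can produce a type-O child with a type-O mother.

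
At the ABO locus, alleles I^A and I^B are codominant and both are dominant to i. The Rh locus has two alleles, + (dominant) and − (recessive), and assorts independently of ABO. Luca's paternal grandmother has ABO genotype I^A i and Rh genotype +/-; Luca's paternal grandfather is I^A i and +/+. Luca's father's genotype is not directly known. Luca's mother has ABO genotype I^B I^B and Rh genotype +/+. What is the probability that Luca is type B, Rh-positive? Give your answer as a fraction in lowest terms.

1/2

Luca's father's ABO genotype from I^A i × I^A i: 1/4 I^A I^A, 1/2 I^A i, 1/4 i i.
Crossing each possibility with the mother I^B I^B and summing P(type B): 1/4·0 + 1/2·1/2 + 1/4·1 = 1/2.
Similarly for Rh via the father's Rh distribution: P(Rh+) = 1.
Independent loci: 1/2 × 1 = 1/2.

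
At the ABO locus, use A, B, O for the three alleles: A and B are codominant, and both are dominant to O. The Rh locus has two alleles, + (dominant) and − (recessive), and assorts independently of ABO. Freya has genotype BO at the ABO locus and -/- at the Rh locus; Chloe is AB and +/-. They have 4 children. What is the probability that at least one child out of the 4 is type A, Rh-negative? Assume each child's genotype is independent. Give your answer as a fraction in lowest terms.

1695/4096

ABO cross BO × AB → 1/4 A, 1/2 B, 1/4 AB.
Rh cross -/- × +/- → 1/2 Rh+, 1/2 Rh-; so P(type A, Rh-negative) = 1/4 × 1/2 = 1/8 per child.
P(none) = (7/8)^4 = 2401/4096; P(at least one) = 1 − 2401/4096 = 1695/4096.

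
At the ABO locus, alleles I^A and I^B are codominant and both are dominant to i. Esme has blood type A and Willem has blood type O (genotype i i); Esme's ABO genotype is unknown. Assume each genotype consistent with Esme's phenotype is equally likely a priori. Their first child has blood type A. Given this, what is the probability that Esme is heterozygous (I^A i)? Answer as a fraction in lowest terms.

Possible genotypes: Esme ∈ {I^A I^A, I^A i}; Willem ∈ {i i}.
Weight each parental genotype pair by prior × P(type-A child):
  I^A I^A × i i: posterior weight 2/3.
  I^A i × i i: posterior weight 1/3.
Sum the posterior weight over pairs where Esme is I^A i: 1/3.

1/3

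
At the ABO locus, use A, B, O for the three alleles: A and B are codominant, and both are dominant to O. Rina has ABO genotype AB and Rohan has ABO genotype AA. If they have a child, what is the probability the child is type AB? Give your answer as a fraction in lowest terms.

ABO cross AB × AA → offspring phenotypes: 1/2 A, 1/2 AB.
So P(type AB) = 1/2.

1/2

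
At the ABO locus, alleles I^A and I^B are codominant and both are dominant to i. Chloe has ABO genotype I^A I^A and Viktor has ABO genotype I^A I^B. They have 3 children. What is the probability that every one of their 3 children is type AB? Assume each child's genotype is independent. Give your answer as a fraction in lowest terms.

1/8

ABO cross I^A I^A × I^A I^B → 1/2 A, 1/2 AB.
So P(type AB) = 1/2 per child.
All 3 independent: (1/2)^3 = 1/8.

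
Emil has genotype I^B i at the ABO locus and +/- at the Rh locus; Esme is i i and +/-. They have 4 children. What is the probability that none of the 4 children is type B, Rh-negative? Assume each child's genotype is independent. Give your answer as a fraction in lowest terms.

2401/4096

ABO cross I^B i × i i → 1/2 O, 1/2 B.
Rh cross +/- × +/- → 3/4 Rh+, 1/4 Rh-; so P(type B, Rh-negative) = 1/2 × 1/4 = 1/8 per child.
P(not type B, Rh-negative) = 7/8 for one child; (7/8)^4 = 2401/4096.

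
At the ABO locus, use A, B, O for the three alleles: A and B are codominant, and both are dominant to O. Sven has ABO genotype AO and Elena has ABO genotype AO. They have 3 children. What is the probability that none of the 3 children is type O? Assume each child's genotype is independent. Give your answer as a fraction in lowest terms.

27/64

ABO cross AO × AO → 1/4 O, 3/4 A.
So P(type O) = 1/4 per child.
P(not type O) = 3/4 for one child; (3/4)^3 = 27/64.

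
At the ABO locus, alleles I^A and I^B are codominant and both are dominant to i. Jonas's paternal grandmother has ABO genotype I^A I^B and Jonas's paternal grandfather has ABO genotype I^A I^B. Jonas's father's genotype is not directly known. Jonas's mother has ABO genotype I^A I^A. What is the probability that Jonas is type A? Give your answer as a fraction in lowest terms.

1/2

Jonas's father's ABO genotype from I^A I^B × I^A I^B: 1/4 I^A I^A, 1/2 I^A I^B, 1/4 I^B I^B.
Crossing each possibility with the mother I^A I^A and summing P(type A): 1/4·1 + 1/2·1/2 + 1/4·0 = 1/2.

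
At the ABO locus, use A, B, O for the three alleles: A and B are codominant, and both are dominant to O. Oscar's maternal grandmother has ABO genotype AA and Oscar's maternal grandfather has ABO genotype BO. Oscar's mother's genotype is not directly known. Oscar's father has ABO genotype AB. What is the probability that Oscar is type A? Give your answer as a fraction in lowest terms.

Oscar's mother's ABO genotype from AA × BO: 1/2 AB, 1/2 AO.
Crossing each possibility with the father AB and summing P(type A): 1/2·1/4 + 1/2·1/2 = 3/8.

3/8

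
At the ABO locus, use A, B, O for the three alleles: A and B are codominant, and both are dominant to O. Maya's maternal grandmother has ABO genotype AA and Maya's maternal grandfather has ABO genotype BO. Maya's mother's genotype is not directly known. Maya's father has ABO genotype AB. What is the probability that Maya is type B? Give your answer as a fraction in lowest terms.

1/4

Maya's mother's ABO genotype from AA × BO: 1/2 AB, 1/2 AO.
Crossing each possibility with the father AB and summing P(type B): 1/2·1/4 + 1/2·1/4 = 1/4.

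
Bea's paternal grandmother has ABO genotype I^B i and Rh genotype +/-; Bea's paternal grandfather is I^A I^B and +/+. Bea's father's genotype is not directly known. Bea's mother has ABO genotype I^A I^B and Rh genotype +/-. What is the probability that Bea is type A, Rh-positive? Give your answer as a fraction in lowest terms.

Bea's father's ABO genotype from I^B i × I^A I^B: 1/4 I^A I^B, 1/4 I^A i, 1/4 I^B I^B, 1/4 I^B i.
Crossing each possibility with the mother I^A I^B and summing P(type A): 1/4·1/4 + 1/4·1/2 + 1/4·0 + 1/4·1/4 = 1/4.
Similarly for Rh via the father's Rh distribution: P(Rh+) = 7/8.
Independent loci: 1/4 × 7/8 = 7/32.

7/32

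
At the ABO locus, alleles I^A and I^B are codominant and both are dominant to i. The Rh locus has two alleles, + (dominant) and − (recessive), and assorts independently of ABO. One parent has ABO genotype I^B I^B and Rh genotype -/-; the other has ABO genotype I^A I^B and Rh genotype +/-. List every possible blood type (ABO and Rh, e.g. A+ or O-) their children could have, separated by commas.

B+, B-, AB+, AB-

Gametes from I^B I^B × I^A I^B give offspring ABO genotypes I^A I^B, I^B I^B, i.e. phenotypes B, AB.
Rh cross -/- × +/- → phenotypes Rh+, Rh-.
Combining independently: B+, B-, AB+, AB-.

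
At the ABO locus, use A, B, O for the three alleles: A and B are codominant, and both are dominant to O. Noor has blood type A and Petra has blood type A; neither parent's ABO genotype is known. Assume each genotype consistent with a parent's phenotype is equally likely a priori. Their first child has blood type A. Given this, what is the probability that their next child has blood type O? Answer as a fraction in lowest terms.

1/20

Possible genotypes: Noor ∈ {AA, AO}; Petra ∈ {AA, AO}.
Weight each parental genotype pair by prior × P(type-A child):
  AA × AA: posterior weight 4/15; P(next child type O) = 0.
  AA × AO: posterior weight 4/15; P(next child type O) = 0.
  AO × AA: posterior weight 4/15; P(next child type O) = 0.
  AO × AO: posterior weight 1/5; P(next child type O) = 1/4.
Weighted sum = 1/20.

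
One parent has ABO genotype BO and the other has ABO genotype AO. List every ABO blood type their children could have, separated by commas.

Gametes from BO × AO give offspring ABO genotypes AB, AO, BO, OO, i.e. phenotypes O, A, B, AB.

O, A, B, AB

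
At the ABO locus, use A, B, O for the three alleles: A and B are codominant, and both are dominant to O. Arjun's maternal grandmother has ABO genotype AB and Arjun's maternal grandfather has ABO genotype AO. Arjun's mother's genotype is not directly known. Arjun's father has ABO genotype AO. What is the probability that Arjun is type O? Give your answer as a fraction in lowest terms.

1/8

Arjun's mother's ABO genotype from AB × AO: 1/4 AA, 1/4 AB, 1/4 AO, 1/4 BO.
Crossing each possibility with the father AO and summing P(type O): 1/4·0 + 1/4·0 + 1/4·1/4 + 1/4·1/4 = 1/8.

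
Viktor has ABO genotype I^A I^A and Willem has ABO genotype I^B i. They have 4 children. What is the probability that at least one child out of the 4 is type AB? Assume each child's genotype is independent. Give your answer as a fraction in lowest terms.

ABO cross I^A I^A × I^B i → 1/2 A, 1/2 AB.
So P(type AB) = 1/2 per child.
P(none) = (1/2)^4 = 1/16; P(at least one) = 1 − 1/16 = 15/16.

15/16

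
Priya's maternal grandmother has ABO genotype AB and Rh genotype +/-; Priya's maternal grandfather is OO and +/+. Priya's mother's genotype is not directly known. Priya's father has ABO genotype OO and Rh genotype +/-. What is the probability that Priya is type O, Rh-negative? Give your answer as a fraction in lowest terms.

Priya's mother's ABO genotype from AB × OO: 1/2 AO, 1/2 BO.
Crossing each possibility with the father OO and summing P(type O): 1/2·1/2 + 1/2·1/2 = 1/2.
Similarly for Rh via the mother's Rh distribution: P(Rh-) = 1/8.
Independent loci: 1/2 × 1/8 = 1/16.

1/16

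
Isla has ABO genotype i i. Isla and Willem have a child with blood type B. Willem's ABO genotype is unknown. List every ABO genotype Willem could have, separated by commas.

I^A I^B, I^B I^B, I^B i

For each candidate genotype of Willem, check whether crossing it with i i can produce every observed child phenotype.
  I^A I^A → possible child types {A} ✗
  I^A I^B → possible child types {A, B} ✓
  I^A i → possible child types {O, A} ✗
  I^B I^B → possible child types {B} ✓
  I^B i → possible child types {O, B} ✓
  i i → possible child types {O} ✗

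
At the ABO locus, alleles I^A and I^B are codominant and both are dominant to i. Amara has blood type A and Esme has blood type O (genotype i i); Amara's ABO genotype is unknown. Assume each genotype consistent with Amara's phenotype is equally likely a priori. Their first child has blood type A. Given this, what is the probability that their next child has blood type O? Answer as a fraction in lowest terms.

Possible genotypes: Amara ∈ {I^A I^A, I^A i}; Esme ∈ {i i}.
Weight each parental genotype pair by prior × P(type-A child):
  I^A I^A × i i: posterior weight 2/3; P(next child type O) = 0.
  I^A i × i i: posterior weight 1/3; P(next child type O) = 1/2.
Weighted sum = 1/6.

1/6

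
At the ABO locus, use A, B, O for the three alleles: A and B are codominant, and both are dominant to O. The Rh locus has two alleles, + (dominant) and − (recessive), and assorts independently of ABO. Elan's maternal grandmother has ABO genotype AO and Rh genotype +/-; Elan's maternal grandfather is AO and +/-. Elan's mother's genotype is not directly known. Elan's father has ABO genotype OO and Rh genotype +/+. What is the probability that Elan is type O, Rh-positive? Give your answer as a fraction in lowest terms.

Elan's mother's ABO genotype from AO × AO: 1/4 AA, 1/2 AO, 1/4 OO.
Crossing each possibility with the father OO and summing P(type O): 1/4·0 + 1/2·1/2 + 1/4·1 = 1/2.
Similarly for Rh via the mother's Rh distribution: P(Rh+) = 1.
Independent loci: 1/2 × 1 = 1/2.

1/2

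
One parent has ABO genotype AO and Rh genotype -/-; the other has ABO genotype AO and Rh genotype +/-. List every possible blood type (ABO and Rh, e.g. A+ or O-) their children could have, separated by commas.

Gametes from AO × AO give offspring ABO genotypes AA, AO, OO, i.e. phenotypes O, A.
Rh cross -/- × +/- → phenotypes Rh+, Rh-.
Combining independently: O+, O-, A+, A-.

O+, O-, A+, A-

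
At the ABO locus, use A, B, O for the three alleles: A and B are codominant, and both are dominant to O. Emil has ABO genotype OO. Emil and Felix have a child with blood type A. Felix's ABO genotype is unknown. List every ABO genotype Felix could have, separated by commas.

AA, AB, AO

For each candidate genotype of Felix, check whether crossing it with OO can produce every observed child phenotype.
  AA → possible child types {A} ✓
  AB → possible child types {A, B} ✓
  AO → possible child types {O, A} ✓
  BB → possible child types {B} ✗
  BO → possible child types {O, B} ✗
  OO → possible child types {O} ✗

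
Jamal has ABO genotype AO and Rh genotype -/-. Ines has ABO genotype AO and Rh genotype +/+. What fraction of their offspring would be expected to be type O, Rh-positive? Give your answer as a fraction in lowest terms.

1/4

ABO cross AO × AO → offspring phenotypes: 1/4 O, 3/4 A.
Rh cross -/- × +/+ → 1 Rh+.
Independent loci: P(type O, Rh-positive) = 1/4 × 1 = 1/4.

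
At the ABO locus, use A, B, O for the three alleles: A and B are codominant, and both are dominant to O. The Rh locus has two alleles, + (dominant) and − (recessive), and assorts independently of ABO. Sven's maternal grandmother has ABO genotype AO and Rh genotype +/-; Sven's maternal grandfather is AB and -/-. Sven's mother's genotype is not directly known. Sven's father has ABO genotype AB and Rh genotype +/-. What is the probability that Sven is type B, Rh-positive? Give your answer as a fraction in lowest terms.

5/32

Sven's mother's ABO genotype from AO × AB: 1/4 AA, 1/4 AB, 1/4 AO, 1/4 BO.
Crossing each possibility with the father AB and summing P(type B): 1/4·0 + 1/4·1/4 + 1/4·1/4 + 1/4·1/2 = 1/4.
Similarly for Rh via the mother's Rh distribution: P(Rh+) = 5/8.
Independent loci: 1/4 × 5/8 = 5/32.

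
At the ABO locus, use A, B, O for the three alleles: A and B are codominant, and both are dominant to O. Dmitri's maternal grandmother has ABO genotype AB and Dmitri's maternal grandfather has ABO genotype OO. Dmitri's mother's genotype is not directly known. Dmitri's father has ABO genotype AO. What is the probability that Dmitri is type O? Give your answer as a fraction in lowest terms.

1/4

Dmitri's mother's ABO genotype from AB × OO: 1/2 AO, 1/2 BO.
Crossing each possibility with the father AO and summing P(type O): 1/2·1/4 + 1/2·1/4 = 1/4.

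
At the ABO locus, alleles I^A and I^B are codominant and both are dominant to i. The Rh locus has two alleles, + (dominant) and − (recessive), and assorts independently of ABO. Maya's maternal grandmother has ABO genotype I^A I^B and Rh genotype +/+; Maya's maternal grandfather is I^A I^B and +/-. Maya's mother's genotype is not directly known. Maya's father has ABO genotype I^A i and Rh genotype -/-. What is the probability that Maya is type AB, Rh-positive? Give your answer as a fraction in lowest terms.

Maya's mother's ABO genotype from I^A I^B × I^A I^B: 1/4 I^A I^A, 1/2 I^A I^B, 1/4 I^B I^B.
Crossing each possibility with the father I^A i and summing P(type AB): 1/4·0 + 1/2·1/4 + 1/4·1/2 = 1/4.
Similarly for Rh via the mother's Rh distribution: P(Rh+) = 3/4.
Independent loci: 1/4 × 3/4 = 3/16.

3/16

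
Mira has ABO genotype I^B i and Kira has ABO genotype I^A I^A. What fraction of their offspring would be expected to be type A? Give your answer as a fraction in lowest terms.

ABO cross I^B i × I^A I^A → offspring phenotypes: 1/2 A, 1/2 AB.
So P(type A) = 1/2.

1/2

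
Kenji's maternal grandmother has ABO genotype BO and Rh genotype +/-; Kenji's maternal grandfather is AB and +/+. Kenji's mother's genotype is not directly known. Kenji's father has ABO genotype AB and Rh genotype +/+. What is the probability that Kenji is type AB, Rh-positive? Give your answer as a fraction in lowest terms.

Kenji's mother's ABO genotype from BO × AB: 1/4 AB, 1/4 AO, 1/4 BB, 1/4 BO.
Crossing each possibility with the father AB and summing P(type AB): 1/4·1/2 + 1/4·1/4 + 1/4·1/2 + 1/4·1/4 = 3/8.
Similarly for Rh via the mother's Rh distribution: P(Rh+) = 1.
Independent loci: 3/8 × 1 = 3/8.

3/8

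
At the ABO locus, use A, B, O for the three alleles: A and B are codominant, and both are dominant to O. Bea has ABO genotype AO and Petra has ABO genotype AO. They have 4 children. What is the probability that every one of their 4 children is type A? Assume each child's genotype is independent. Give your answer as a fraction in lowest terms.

81/256

ABO cross AO × AO → 1/4 O, 3/4 A.
So P(type A) = 3/4 per child.
All 4 independent: (3/4)^4 = 81/256.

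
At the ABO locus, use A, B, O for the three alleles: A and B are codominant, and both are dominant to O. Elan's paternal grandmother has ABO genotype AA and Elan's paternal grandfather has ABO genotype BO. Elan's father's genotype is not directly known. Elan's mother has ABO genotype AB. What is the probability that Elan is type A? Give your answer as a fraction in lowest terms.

3/8

Elan's father's ABO genotype from AA × BO: 1/2 AB, 1/2 AO.
Crossing each possibility with the mother AB and summing P(type A): 1/2·1/4 + 1/2·1/2 = 3/8.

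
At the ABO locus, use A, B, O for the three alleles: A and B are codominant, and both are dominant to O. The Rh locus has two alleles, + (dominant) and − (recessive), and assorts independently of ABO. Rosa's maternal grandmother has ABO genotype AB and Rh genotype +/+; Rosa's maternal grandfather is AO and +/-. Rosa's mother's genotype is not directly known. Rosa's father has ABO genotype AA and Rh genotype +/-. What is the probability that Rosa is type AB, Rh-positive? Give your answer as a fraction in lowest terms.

Rosa's mother's ABO genotype from AB × AO: 1/4 AA, 1/4 AB, 1/4 AO, 1/4 BO.
Crossing each possibility with the father AA and summing P(type AB): 1/4·0 + 1/4·1/2 + 1/4·0 + 1/4·1/2 = 1/4.
Similarly for Rh via the mother's Rh distribution: P(Rh+) = 7/8.
Independent loci: 1/4 × 7/8 = 7/32.

7/32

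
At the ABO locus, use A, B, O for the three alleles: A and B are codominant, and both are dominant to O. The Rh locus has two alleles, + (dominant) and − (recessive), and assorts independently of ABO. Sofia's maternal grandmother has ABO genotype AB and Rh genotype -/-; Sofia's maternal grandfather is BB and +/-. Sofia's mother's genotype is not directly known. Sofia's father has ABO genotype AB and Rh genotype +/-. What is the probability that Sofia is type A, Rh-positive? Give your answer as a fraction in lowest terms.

5/64

Sofia's mother's ABO genotype from AB × BB: 1/2 AB, 1/2 BB.
Crossing each possibility with the father AB and summing P(type A): 1/2·1/4 + 1/2·0 = 1/8.
Similarly for Rh via the mother's Rh distribution: P(Rh+) = 5/8.
Independent loci: 1/8 × 5/8 = 5/64.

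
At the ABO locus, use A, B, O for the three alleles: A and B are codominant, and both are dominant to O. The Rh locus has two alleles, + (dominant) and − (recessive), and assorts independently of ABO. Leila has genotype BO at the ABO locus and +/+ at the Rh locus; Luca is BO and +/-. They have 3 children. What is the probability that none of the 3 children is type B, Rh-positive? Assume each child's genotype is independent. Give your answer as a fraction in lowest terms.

1/64

ABO cross BO × BO → 1/4 O, 3/4 B.
Rh cross +/+ × +/- → 1 Rh+; so P(type B, Rh-positive) = 3/4 × 1 = 3/4 per child.
P(not type B, Rh-positive) = 1/4 for one child; (1/4)^3 = 1/64.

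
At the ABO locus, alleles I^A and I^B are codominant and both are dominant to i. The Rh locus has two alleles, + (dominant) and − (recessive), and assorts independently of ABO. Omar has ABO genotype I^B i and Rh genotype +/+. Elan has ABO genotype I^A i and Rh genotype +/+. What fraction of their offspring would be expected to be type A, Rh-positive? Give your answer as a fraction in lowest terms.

ABO cross I^B i × I^A i → offspring phenotypes: 1/4 O, 1/4 A, 1/4 B, 1/4 AB.
Rh cross +/+ × +/+ → 1 Rh+.
Independent loci: P(type A, Rh-positive) = 1/4 × 1 = 1/4.

1/4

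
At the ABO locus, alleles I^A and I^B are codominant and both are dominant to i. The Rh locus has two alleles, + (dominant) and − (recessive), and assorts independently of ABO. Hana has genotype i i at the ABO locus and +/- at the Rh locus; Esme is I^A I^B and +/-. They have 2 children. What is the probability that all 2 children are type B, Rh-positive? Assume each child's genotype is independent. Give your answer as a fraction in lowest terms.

9/64

ABO cross i i × I^A I^B → 1/2 A, 1/2 B.
Rh cross +/- × +/- → 3/4 Rh+, 1/4 Rh-; so P(type B, Rh-positive) = 1/2 × 3/4 = 3/8 per child.
All 2 independent: (3/8)^2 = 9/64.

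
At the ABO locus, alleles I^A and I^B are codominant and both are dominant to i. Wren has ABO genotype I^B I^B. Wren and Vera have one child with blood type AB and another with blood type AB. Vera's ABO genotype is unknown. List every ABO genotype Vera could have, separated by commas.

For each candidate genotype of Vera, check whether crossing it with I^B I^B can produce every observed child phenotype.
  I^A I^A → possible child types {AB} ✓
  I^A I^B → possible child types {B, AB} ✓
  I^A i → possible child types {B, AB} ✓
  I^B I^B → possible child types {B} ✗
  I^B i → possible child types {B} ✗
  i i → possible child types {B} ✗

I^A I^A, I^A I^B, I^A i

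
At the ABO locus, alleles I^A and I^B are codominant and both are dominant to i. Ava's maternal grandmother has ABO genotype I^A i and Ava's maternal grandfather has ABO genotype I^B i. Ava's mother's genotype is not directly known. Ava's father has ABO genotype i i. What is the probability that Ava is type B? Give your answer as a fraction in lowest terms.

Ava's mother's ABO genotype from I^A i × I^B i: 1/4 I^A I^B, 1/4 I^A i, 1/4 I^B i, 1/4 i i.
Crossing each possibility with the father i i and summing P(type B): 1/4·1/2 + 1/4·0 + 1/4·1/2 + 1/4·0 = 1/4.

1/4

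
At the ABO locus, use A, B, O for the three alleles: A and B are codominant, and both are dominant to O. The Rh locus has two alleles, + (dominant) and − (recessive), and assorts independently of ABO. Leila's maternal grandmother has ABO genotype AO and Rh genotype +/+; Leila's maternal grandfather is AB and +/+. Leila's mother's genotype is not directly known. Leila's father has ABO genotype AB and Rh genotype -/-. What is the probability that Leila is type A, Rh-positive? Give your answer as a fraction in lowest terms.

Leila's mother's ABO genotype from AO × AB: 1/4 AA, 1/4 AB, 1/4 AO, 1/4 BO.
Crossing each possibility with the father AB and summing P(type A): 1/4·1/2 + 1/4·1/4 + 1/4·1/2 + 1/4·1/4 = 3/8.
Similarly for Rh via the mother's Rh distribution: P(Rh+) = 1.
Independent loci: 3/8 × 1 = 3/8.

3/8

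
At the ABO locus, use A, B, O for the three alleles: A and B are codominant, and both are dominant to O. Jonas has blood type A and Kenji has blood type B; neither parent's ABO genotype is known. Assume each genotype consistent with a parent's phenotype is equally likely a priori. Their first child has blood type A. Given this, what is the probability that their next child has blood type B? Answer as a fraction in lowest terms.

Possible genotypes: Jonas ∈ {AA, AO}; Kenji ∈ {BB, BO}.
Weight each parental genotype pair by prior × P(type-A child):
  AA × BO: posterior weight 2/3; P(next child type B) = 0.
  AO × BO: posterior weight 1/3; P(next child type B) = 1/4.
Weighted sum = 1/12.

1/12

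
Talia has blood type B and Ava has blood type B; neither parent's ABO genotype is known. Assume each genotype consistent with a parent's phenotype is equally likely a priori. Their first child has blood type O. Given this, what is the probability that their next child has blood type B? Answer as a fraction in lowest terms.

Possible genotypes: Talia ∈ {I^B I^B, I^B i}; Ava ∈ {I^B I^B, I^B i}.
Weight each parental genotype pair by prior × P(type-O child):
  I^B i × I^B i: posterior weight 1; P(next child type B) = 3/4.
Weighted sum = 3/4.

3/4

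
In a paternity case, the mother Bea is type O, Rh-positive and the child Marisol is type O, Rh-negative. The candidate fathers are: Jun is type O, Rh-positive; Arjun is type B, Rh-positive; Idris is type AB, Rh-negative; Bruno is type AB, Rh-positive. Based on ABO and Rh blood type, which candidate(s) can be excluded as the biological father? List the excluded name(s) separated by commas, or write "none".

Idris, Bruno

A candidate is excluded only if no genotype consistent with his phenotype could produce a type O, Rh-negative child with a type O, Rh-positive mother.
Idris (type AB, Rh-): no genotype consistent with that phenotype can produce a type-O Rh- child with a type-O mother.
Bruno (type AB, Rh+): no genotype consistent with that phenotype can produce a type-O Rh- child with a type-O mother.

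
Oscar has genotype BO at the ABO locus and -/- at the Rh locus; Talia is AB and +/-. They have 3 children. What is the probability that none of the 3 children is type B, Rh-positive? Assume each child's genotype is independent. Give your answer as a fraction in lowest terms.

27/64

ABO cross BO × AB → 1/4 A, 1/2 B, 1/4 AB.
Rh cross -/- × +/- → 1/2 Rh+, 1/2 Rh-; so P(type B, Rh-positive) = 1/2 × 1/2 = 1/4 per child.
P(not type B, Rh-positive) = 3/4 for one child; (3/4)^3 = 27/64.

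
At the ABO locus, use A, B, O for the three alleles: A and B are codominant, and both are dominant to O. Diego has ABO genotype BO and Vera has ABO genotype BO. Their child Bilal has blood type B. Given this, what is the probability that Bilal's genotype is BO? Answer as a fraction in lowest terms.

Cross BO × BO → 1/4 BB, 1/2 BO, 1/4 OO.
Type-B genotypes among offspring: BB (1/4), BO (1/2); total 3/4.
P(BO | type B) = (1/2) / (3/4) = 2/3.

2/3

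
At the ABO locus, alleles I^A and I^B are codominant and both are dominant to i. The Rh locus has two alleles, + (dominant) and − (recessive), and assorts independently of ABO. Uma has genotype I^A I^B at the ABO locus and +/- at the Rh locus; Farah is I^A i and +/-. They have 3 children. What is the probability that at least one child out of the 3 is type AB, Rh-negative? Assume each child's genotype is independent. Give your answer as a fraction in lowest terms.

ABO cross I^A I^B × I^A i → 1/2 A, 1/4 B, 1/4 AB.
Rh cross +/- × +/- → 3/4 Rh+, 1/4 Rh-; so P(type AB, Rh-negative) = 1/4 × 1/4 = 1/16 per child.
P(none) = (15/16)^3 = 3375/4096; P(at least one) = 1 − 3375/4096 = 721/4096.

721/4096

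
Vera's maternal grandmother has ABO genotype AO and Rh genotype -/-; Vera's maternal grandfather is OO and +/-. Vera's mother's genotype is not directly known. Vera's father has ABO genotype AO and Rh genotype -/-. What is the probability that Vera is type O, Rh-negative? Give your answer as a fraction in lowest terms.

9/32

Vera's mother's ABO genotype from AO × OO: 1/2 AO, 1/2 OO.
Crossing each possibility with the father AO and summing P(type O): 1/2·1/4 + 1/2·1/2 = 3/8.
Similarly for Rh via the mother's Rh distribution: P(Rh-) = 3/4.
Independent loci: 3/8 × 3/4 = 9/32.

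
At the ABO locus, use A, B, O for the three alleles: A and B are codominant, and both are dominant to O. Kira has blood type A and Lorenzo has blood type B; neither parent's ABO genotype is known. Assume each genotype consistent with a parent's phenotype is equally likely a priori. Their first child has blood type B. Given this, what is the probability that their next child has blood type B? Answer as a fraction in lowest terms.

5/12

Possible genotypes: Kira ∈ {AA, AO}; Lorenzo ∈ {BB, BO}.
Weight each parental genotype pair by prior × P(type-B child):
  AO × BB: posterior weight 2/3; P(next child type B) = 1/2.
  AO × BO: posterior weight 1/3; P(next child type B) = 1/4.
Weighted sum = 5/12.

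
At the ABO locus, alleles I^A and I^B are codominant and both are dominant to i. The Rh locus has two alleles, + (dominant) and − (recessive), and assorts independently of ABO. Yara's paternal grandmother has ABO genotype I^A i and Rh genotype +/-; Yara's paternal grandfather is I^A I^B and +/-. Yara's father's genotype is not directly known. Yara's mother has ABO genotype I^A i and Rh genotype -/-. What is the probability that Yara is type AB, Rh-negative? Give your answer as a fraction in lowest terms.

1/16

Yara's father's ABO genotype from I^A i × I^A I^B: 1/4 I^A I^A, 1/4 I^A I^B, 1/4 I^A i, 1/4 I^B i.
Crossing each possibility with the mother I^A i and summing P(type AB): 1/4·0 + 1/4·1/4 + 1/4·0 + 1/4·1/4 = 1/8.
Similarly for Rh via the father's Rh distribution: P(Rh-) = 1/2.
Independent loci: 1/8 × 1/2 = 1/16.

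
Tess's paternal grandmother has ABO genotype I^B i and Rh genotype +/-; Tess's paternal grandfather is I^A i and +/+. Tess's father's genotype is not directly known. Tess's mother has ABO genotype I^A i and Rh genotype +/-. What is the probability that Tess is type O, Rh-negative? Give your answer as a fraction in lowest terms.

Tess's father's ABO genotype from I^B i × I^A i: 1/4 I^A I^B, 1/4 I^A i, 1/4 I^B i, 1/4 i i.
Crossing each possibility with the mother I^A i and summing P(type O): 1/4·0 + 1/4·1/4 + 1/4·1/4 + 1/4·1/2 = 1/4.
Similarly for Rh via the father's Rh distribution: P(Rh-) = 1/8.
Independent loci: 1/4 × 1/8 = 1/32.

1/32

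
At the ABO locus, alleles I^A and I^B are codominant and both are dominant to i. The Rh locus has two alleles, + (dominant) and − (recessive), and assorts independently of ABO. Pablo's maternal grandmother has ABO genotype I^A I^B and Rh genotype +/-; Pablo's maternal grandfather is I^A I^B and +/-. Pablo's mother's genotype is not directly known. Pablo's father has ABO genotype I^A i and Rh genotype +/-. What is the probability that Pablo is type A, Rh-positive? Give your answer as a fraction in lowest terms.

3/8

Pablo's mother's ABO genotype from I^A I^B × I^A I^B: 1/4 I^A I^A, 1/2 I^A I^B, 1/4 I^B I^B.
Crossing each possibility with the father I^A i and summing P(type A): 1/4·1 + 1/2·1/2 + 1/4·0 = 1/2.
Similarly for Rh via the mother's Rh distribution: P(Rh+) = 3/4.
Independent loci: 1/2 × 3/4 = 3/8.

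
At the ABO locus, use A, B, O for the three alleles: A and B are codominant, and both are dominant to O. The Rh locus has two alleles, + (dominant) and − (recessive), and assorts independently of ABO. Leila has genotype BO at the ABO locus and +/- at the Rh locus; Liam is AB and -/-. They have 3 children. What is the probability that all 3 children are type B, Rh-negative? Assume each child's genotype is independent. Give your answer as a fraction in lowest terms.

ABO cross BO × AB → 1/4 A, 1/2 B, 1/4 AB.
Rh cross +/- × -/- → 1/2 Rh+, 1/2 Rh-; so P(type B, Rh-negative) = 1/2 × 1/2 = 1/4 per child.
All 3 independent: (1/4)^3 = 1/64.

1/64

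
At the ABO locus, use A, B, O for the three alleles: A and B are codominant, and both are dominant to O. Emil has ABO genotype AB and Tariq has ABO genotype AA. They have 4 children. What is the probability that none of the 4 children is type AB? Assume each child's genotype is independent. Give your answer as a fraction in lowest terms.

ABO cross AB × AA → 1/2 A, 1/2 AB.
So P(type AB) = 1/2 per child.
P(not type AB) = 1/2 for one child; (1/2)^4 = 1/16.

1/16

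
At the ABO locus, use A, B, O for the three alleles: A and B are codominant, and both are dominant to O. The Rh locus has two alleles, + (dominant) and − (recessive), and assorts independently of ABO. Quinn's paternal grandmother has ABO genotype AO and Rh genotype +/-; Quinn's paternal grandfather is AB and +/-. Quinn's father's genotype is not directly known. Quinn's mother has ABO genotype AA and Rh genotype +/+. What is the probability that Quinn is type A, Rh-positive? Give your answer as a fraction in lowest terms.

3/4

Quinn's father's ABO genotype from AO × AB: 1/4 AA, 1/4 AB, 1/4 AO, 1/4 BO.
Crossing each possibility with the mother AA and summing P(type A): 1/4·1 + 1/4·1/2 + 1/4·1 + 1/4·1/2 = 3/4.
Similarly for Rh via the father's Rh distribution: P(Rh+) = 1.
Independent loci: 3/4 × 1 = 3/4.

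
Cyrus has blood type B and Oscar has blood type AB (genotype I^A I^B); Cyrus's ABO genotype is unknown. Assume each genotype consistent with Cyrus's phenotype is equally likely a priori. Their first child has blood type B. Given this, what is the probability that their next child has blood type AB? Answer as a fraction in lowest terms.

Possible genotypes: Cyrus ∈ {I^B I^B, I^B i}; Oscar ∈ {I^A I^B}.
Weight each parental genotype pair by prior × P(type-B child):
  I^B I^B × I^A I^B: posterior weight 1/2; P(next child type AB) = 1/2.
  I^B i × I^A I^B: posterior weight 1/2; P(next child type AB) = 1/4.
Weighted sum = 3/8.

3/8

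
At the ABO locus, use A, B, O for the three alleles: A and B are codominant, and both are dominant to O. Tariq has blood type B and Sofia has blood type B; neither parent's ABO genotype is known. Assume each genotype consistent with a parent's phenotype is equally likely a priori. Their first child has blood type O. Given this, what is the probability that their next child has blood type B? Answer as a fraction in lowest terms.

Possible genotypes: Tariq ∈ {BB, BO}; Sofia ∈ {BB, BO}.
Weight each parental genotype pair by prior × P(type-O child):
  BO × BO: posterior weight 1; P(next child type B) = 3/4.
Weighted sum = 3/4.

3/4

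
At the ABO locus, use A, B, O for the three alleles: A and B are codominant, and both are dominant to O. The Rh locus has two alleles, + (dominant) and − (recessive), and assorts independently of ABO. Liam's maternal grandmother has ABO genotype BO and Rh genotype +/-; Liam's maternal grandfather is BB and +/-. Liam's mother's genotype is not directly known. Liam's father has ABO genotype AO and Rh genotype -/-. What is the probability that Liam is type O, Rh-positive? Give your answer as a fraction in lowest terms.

1/16

Liam's mother's ABO genotype from BO × BB: 1/2 BB, 1/2 BO.
Crossing each possibility with the father AO and summing P(type O): 1/2·0 + 1/2·1/4 = 1/8.
Similarly for Rh via the mother's Rh distribution: P(Rh+) = 1/2.
Independent loci: 1/8 × 1/2 = 1/16.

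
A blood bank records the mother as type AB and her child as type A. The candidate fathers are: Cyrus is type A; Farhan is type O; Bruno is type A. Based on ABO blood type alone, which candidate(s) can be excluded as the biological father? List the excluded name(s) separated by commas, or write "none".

A candidate is excluded only if no genotype consistent with his phenotype could produce a type A child with a type AB mother.
Every candidate has at least one consistent genotype combination, so none can be excluded.

none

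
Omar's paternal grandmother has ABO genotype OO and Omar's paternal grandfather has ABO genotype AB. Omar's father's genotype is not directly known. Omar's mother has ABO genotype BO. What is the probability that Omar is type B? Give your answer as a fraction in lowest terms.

1/2

Omar's father's ABO genotype from OO × AB: 1/2 AO, 1/2 BO.
Crossing each possibility with the mother BO and summing P(type B): 1/2·1/4 + 1/2·3/4 = 1/2.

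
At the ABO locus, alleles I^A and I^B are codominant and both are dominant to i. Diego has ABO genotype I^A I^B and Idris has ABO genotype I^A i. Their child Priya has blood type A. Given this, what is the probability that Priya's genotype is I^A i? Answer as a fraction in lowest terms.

Cross I^A I^B × I^A i → 1/4 I^A I^A, 1/4 I^A I^B, 1/4 I^A i, 1/4 I^B i.
Type-A genotypes among offspring: I^A I^A (1/4), I^A i (1/4); total 1/2.
P(I^A i | type A) = (1/4) / (1/2) = 1/2.

1/2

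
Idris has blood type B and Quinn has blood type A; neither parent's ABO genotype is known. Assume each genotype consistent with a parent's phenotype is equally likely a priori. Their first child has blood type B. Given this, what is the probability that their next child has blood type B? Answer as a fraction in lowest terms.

Possible genotypes: Idris ∈ {BB, BO}; Quinn ∈ {AA, AO}.
Weight each parental genotype pair by prior × P(type-B child):
  BB × AO: posterior weight 2/3; P(next child type B) = 1/2.
  BO × AO: posterior weight 1/3; P(next child type B) = 1/4.
Weighted sum = 5/12.

5/12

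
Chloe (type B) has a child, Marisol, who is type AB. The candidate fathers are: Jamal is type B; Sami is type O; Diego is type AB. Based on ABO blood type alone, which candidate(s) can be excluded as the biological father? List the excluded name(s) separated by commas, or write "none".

A candidate is excluded only if no genotype consistent with his phenotype could produce a type AB child with a type B mother.
Jamal (type B): no genotype consistent with that phenotype can produce a type-AB child with a type-B mother.
Sami (type O): no genotype consistent with that phenotype can produce a type-AB child with a type-B mother.

Jamal, Sami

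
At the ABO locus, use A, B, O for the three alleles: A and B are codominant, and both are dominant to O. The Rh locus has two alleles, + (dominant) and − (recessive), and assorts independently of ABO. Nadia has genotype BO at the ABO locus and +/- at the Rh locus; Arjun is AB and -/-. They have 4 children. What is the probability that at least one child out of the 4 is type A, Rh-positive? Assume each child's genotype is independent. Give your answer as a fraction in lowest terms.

ABO cross BO × AB → 1/4 A, 1/2 B, 1/4 AB.
Rh cross +/- × -/- → 1/2 Rh+, 1/2 Rh-; so P(type A, Rh-positive) = 1/4 × 1/2 = 1/8 per child.
P(none) = (7/8)^4 = 2401/4096; P(at least one) = 1 − 2401/4096 = 1695/4096.

1695/4096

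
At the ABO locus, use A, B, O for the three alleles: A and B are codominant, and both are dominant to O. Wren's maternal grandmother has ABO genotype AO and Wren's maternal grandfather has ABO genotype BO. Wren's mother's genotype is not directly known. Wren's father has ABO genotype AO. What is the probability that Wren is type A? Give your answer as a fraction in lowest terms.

Wren's mother's ABO genotype from AO × BO: 1/4 AB, 1/4 AO, 1/4 BO, 1/4 OO.
Crossing each possibility with the father AO and summing P(type A): 1/4·1/2 + 1/4·3/4 + 1/4·1/4 + 1/4·1/2 = 1/2.

1/2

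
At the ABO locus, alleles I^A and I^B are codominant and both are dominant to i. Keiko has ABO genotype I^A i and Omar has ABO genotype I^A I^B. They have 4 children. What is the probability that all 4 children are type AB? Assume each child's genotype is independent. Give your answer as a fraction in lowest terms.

1/256

ABO cross I^A i × I^A I^B → 1/2 A, 1/4 B, 1/4 AB.
So P(type AB) = 1/4 per child.
All 4 independent: (1/4)^4 = 1/256.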